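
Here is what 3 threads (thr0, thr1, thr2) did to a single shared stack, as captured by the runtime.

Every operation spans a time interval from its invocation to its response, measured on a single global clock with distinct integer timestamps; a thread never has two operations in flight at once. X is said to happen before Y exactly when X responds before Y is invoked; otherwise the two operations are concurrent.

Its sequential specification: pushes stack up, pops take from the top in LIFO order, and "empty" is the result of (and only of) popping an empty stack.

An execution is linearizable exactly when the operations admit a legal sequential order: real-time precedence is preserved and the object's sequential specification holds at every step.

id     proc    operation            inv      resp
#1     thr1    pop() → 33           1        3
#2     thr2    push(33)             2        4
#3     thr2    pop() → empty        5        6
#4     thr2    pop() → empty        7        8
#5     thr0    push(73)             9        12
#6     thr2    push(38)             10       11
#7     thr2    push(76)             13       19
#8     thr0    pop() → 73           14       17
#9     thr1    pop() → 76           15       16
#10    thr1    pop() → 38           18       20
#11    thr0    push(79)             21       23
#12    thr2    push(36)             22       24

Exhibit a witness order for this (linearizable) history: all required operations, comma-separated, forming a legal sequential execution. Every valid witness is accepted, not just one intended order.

#2, #1, #3, #4, #6, #5, #7, #9, #8, #10, #11, #12

1. #2 push(33), leaving stack <33>
2. #1 pop() → 33, leaving stack <>
3. #3 pop() → empty, leaving stack <>
4. #4 pop() → empty, leaving stack <>
5. #6 push(38), leaving stack <38>
6. #5 push(73), leaving stack <38,73>
7. #7 push(76), leaving stack <38,73,76>
8. #9 pop() → 76, leaving stack <38,73>
9. #8 pop() → 73, leaving stack <38>
10. #10 pop() → 38, leaving stack <>
11. #11 push(79), leaving stack <79>
12. #12 push(36), leaving stack <79,36>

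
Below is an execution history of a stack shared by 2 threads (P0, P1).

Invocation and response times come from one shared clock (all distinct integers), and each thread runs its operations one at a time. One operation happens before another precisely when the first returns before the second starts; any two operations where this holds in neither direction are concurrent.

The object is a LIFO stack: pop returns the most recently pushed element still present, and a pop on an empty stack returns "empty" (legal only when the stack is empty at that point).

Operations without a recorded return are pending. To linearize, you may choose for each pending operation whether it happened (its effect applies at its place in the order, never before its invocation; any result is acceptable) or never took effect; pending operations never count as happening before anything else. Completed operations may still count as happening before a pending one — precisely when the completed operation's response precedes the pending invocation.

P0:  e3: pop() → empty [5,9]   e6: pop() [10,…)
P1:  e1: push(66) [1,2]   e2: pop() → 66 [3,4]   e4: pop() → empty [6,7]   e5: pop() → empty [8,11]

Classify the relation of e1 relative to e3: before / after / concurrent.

e1 spans [1,2], e3 spans [5,9]
resp(e1)=2 < inv(e3)=5

before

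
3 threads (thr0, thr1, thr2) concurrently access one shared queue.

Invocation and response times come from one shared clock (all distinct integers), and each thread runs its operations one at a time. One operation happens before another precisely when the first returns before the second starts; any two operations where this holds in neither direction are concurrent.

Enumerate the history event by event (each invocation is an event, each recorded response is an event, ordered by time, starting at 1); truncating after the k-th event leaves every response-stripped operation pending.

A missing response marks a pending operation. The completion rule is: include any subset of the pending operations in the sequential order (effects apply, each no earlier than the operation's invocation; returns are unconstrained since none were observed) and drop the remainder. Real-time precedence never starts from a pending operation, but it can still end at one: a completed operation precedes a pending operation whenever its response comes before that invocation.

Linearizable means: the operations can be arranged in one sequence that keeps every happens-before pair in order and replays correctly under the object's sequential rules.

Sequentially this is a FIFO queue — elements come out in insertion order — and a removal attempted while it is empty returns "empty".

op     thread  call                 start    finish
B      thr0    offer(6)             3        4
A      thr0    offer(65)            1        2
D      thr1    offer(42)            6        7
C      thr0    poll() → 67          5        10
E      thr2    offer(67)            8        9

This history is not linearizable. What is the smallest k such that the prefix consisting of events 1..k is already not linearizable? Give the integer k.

10

events 1..9 are still linearizable — one witness is A, B, C, D, E:
step 1: A offer(65) — queue <65>
step 2: B offer(6) — queue <65,6>
step 3: C poll() (pending, included) — queue <6>
step 4: D offer(42) — queue <6,42>
step 5: E offer(67) — queue <6,42,67>
event 10 — C's response, time 10 — after it, nothing linearizes
one such order, A, B, C, D, E, breaks at step 3 where C poll() → 67 is illegal
one such order, A, B, D, C, E, breaks at step 4 where C poll() → 67 is illegal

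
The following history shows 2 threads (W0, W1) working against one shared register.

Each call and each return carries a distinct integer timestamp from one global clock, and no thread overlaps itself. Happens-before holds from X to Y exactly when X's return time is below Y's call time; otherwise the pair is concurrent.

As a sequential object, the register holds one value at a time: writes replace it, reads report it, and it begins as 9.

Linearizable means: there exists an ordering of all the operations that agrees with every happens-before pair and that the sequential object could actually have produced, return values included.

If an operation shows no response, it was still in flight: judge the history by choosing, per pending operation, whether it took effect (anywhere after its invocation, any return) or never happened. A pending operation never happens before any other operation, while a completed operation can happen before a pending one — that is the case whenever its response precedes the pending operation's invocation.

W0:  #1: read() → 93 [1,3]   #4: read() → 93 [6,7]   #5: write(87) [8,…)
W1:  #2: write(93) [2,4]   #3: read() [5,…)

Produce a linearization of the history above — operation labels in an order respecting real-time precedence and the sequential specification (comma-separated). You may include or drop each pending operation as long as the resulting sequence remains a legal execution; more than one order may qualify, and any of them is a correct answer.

#2, #1, #3, #4

after step 1 (#2 write(93)): value 93
after step 2 (#1 read() → 93): value 93
after step 3 (#3 read() (pending, included)): value 93
after step 4 (#4 read() → 93): value 93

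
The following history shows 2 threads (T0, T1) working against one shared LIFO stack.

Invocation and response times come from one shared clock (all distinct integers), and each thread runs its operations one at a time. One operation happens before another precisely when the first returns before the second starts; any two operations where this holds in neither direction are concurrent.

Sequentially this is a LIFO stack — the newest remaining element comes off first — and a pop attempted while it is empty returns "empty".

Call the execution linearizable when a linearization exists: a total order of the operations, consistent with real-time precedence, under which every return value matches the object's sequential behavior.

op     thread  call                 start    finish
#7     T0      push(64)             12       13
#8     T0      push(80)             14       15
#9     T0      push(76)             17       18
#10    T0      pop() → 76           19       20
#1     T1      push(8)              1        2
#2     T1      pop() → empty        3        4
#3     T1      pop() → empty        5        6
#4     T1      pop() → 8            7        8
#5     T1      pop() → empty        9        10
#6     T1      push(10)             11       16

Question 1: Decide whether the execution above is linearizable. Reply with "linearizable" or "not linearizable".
not linearizable

already the first 4 events (up to #2's response at time 4) admit no linearization; the first 3 still do
a single order respects real time; the 2 completed LIFO stack operations fail replay along it
e.g. #1, #2: illegal at step 2, since #2 pop() → empty cannot apply there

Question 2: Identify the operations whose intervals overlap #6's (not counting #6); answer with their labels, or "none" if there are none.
Answer: #7, #8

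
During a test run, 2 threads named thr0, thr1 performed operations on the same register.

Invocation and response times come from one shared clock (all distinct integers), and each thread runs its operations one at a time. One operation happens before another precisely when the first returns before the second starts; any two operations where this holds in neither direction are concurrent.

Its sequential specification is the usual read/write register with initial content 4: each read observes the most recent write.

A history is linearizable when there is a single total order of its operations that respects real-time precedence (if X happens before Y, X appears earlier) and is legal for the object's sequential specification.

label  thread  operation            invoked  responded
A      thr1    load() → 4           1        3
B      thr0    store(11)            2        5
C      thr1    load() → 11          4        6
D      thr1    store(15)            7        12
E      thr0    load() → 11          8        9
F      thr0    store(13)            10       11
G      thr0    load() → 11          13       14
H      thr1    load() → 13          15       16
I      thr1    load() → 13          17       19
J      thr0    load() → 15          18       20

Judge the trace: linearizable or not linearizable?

cut after 13 events: linearizable; cut after 14 events (G responds, time 14): not linearizable
checked exhaustively: 9 real-time-consistent orders of 7 completed operations, zero legal register replays
sample order A, B, C, D, E, F, G stalls at step 5 — E load() → 11 has no legal effect
sample order A, B, C, E, D, F, G stalls at step 7 — G load() → 11 has no legal effect

not linearizable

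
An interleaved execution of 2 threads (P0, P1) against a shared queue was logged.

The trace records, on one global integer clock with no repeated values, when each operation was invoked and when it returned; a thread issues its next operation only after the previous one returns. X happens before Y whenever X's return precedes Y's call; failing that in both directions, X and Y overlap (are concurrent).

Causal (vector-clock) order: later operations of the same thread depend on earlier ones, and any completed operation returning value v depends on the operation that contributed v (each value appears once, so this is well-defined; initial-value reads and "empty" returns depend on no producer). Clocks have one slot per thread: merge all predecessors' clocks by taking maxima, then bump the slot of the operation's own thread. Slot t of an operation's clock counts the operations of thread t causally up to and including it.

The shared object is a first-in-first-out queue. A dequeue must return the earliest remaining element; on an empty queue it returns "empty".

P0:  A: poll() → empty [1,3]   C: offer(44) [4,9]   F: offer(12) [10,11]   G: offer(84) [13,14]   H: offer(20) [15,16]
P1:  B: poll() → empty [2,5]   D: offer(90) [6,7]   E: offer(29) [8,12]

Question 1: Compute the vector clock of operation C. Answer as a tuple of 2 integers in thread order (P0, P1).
B, invoked 2, has no incoming edges; only P1's bump applies → (0, 1)
A, invoked 1, has no incoming edges; only P0's bump applies → (1, 0)
VC(D, invoked at 6): max of VC(B)=(0, 1), then +1 on thread P1 → (0, 2)
VC(C, invoked at 4): max of VC(A)=(1, 0), then +1 on thread P0 → (2, 0)
VC(E, invoked at 8): max of VC(D)=(0, 2), then +1 on thread P1 → (0, 3)
VC(F, invoked at 10): max of VC(C)=(2, 0), then +1 on thread P0 → (3, 0)
VC(G, invoked at 13): max of VC(F)=(3, 0), then +1 on thread P0 → (4, 0)
VC(H, invoked at 15): max of VC(G)=(4, 0), then +1 on thread P0 → (5, 0)
target: VC(C) = (2, 0)

(2, 0)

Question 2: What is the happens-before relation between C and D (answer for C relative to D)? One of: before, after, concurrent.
C spans [4,9], D spans [6,7]
the intervals overlap in both directions

concurrent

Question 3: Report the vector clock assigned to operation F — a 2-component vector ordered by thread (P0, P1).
root op B, invoked 2: fresh clock plus P1's own tick → (0, 1)
root op A, invoked 1: fresh clock plus P0's own tick → (1, 0)
merge at D (invoked 6): VC(B)=(0, 1), own-thread bump on P1 → (0, 2)
merge at C (invoked 4): VC(A)=(1, 0), own-thread bump on P0 → (2, 0)
merge at E (invoked 8): VC(D)=(0, 2), own-thread bump on P1 → (0, 3)
merge at F (invoked 10): VC(C)=(2, 0), own-thread bump on P0 → (3, 0)
merge at G (invoked 13): VC(F)=(3, 0), own-thread bump on P0 → (4, 0)
merge at H (invoked 15): VC(G)=(4, 0), own-thread bump on P0 → (5, 0)
target: VC(F) = (3, 0)

(3, 0)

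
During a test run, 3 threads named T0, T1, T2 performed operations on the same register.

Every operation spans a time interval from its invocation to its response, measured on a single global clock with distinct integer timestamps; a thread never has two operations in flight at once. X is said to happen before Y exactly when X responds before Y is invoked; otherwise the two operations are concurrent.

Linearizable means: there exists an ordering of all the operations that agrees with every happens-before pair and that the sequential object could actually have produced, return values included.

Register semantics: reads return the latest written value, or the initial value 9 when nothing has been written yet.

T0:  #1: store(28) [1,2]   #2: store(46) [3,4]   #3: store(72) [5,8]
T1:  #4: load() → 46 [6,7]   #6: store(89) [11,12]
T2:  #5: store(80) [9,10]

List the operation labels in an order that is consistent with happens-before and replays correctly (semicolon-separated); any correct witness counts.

1. #1 store(28), leaving value 28
2. #2 store(46), leaving value 46
3. #4 load() → 46, leaving value 46
4. #3 store(72), leaving value 72
5. #5 store(80), leaving value 80
6. #6 store(89), leaving value 89

#1; #2; #4; #3; #5; #6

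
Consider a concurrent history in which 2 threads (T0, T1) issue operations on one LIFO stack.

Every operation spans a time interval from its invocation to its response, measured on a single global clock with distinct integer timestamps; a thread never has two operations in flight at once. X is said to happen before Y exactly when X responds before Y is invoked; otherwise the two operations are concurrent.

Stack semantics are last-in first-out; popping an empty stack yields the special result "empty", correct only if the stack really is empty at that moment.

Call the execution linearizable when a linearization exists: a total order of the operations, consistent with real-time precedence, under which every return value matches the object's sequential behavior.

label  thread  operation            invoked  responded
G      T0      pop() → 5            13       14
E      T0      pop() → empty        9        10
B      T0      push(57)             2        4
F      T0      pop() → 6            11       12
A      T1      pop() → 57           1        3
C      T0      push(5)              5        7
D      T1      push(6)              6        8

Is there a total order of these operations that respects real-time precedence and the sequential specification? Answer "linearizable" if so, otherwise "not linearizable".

not linearizable

through event 9 a valid linearization exists; event 10 (E responding at time 10) ends that
real-time-consistent orders of the 5 completed operations: 4 — all fail the LIFO stack replay
one such order, A, B, C, D, E, breaks at step 1 where A pop() → 57 is illegal
one such order, A, B, D, C, E, breaks at step 1 where A pop() → 57 is illegal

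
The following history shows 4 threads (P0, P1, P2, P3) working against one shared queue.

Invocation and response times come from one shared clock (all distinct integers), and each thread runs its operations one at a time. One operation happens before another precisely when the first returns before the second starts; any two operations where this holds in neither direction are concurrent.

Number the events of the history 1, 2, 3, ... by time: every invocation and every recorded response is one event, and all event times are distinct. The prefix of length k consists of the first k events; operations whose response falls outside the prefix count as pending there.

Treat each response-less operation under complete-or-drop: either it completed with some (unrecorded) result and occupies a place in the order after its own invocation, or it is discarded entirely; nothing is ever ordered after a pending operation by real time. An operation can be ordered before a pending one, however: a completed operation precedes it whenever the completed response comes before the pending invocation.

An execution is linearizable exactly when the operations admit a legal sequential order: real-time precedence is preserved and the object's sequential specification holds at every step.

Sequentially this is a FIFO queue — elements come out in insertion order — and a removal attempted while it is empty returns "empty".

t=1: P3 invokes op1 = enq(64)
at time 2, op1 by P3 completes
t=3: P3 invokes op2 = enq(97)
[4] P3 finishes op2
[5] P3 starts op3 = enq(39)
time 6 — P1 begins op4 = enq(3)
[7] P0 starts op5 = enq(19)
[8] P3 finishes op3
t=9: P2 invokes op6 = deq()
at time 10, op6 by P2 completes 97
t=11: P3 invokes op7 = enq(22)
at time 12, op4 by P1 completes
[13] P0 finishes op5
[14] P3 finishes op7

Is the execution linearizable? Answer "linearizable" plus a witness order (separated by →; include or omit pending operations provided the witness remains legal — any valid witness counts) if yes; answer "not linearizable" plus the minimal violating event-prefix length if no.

not linearizable — minimal violating prefix: 10 events

already the first 10 events (up to op6's response at time 10) admit no linearization; the first 9 still do
exhaustive check: the 4 completed queue ops admit one real-time order; illegal
no escape via the 2 pending operations (op4, op5): every completion choice fails
for example op1, op2, op3, op6 (pending dropped) fails at step 4: op6 deq() → 97 is not legal there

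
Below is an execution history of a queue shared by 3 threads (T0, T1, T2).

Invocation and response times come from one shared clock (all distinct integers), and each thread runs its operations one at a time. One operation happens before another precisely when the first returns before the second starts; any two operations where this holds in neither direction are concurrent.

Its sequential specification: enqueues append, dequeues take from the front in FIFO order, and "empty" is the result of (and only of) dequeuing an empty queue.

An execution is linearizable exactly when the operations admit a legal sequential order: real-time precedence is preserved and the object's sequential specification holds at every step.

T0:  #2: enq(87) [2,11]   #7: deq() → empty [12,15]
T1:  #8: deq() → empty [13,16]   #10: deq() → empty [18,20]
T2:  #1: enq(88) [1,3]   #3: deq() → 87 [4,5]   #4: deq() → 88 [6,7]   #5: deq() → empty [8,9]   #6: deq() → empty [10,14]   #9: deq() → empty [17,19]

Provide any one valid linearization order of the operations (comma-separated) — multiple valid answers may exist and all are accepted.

after step 1 (#2 enq(87)): queue <87>
after step 2 (#1 enq(88)): queue <87,88>
after step 3 (#3 deq() → 87): queue <88>
after step 4 (#4 deq() → 88): queue <>
after step 5 (#5 deq() → empty): queue <>
after step 6 (#6 deq() → empty): queue <>
after step 7 (#7 deq() → empty): queue <>
after step 8 (#8 deq() → empty): queue <>
after step 9 (#9 deq() → empty): queue <>
after step 10 (#10 deq() → empty): queue <>

#2, #1, #3, #4, #5, #6, #7, #8, #9, #10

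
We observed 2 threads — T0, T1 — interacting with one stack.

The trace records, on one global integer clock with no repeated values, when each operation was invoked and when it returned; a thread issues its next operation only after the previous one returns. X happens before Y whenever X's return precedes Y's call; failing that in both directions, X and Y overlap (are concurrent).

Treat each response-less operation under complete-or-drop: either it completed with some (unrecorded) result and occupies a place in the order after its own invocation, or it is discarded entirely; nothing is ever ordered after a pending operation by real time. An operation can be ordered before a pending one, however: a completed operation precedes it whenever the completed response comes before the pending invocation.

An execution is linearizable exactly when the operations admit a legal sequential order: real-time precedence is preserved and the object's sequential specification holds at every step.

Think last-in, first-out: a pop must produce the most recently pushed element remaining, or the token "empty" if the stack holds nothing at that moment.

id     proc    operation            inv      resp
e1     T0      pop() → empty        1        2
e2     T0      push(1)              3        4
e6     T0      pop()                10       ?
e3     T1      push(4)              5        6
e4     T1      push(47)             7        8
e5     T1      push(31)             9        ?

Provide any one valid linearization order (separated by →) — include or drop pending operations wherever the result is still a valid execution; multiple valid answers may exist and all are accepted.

1. e1 pop() → empty, leaving stack <>
2. e2 push(1), leaving stack <1>
3. e3 push(4), leaving stack <1,4>
4. e4 push(47), leaving stack <1,4,47>

e1 → e2 → e3 → e4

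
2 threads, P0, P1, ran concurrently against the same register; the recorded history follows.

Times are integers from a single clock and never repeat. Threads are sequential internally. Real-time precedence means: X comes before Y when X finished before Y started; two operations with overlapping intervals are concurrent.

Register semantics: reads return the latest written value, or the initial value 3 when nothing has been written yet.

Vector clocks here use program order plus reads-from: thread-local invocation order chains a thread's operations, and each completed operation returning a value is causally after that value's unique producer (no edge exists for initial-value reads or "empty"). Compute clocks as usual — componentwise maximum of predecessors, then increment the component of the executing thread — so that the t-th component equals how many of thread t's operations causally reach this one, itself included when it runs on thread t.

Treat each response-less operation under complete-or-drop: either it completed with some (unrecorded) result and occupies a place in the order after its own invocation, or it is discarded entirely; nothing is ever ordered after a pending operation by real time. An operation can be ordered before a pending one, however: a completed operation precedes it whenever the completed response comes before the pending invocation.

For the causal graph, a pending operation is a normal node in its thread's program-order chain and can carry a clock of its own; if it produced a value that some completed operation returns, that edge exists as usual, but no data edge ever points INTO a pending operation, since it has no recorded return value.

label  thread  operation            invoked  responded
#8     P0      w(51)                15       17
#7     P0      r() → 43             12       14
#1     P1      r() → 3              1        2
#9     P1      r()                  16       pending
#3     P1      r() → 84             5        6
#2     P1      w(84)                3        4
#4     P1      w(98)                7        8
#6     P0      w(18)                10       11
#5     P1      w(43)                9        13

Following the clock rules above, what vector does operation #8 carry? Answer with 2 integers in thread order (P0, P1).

(3, 5)

#1, invoked 1, has no incoming edges; only P1's bump applies → (0, 1)
#6, invoked 10, has no incoming edges; only P0's bump applies → (1, 0)
merge at #2 (invoked 3): VC(#1)=(0, 1), own-thread bump on P1 → (0, 2)
merge at #3 (invoked 5): VC(#2)=(0, 2), own-thread bump on P1 → (0, 3)
merge at #4 (invoked 7): VC(#3)=(0, 3), own-thread bump on P1 → (0, 4)
merge at #5 (invoked 9): VC(#4)=(0, 4), own-thread bump on P1 → (0, 5)
merge at #9 (invoked 16): VC(#5)=(0, 5), own-thread bump on P1 → (0, 6)
merge at #7 (invoked 12): VC(#5)=(0, 5), VC(#6)=(1, 0), own-thread bump on P0 → (2, 5)
merge at #8 (invoked 15): VC(#7)=(2, 5), own-thread bump on P0 → (3, 5)
target: VC(#8) = (3, 5)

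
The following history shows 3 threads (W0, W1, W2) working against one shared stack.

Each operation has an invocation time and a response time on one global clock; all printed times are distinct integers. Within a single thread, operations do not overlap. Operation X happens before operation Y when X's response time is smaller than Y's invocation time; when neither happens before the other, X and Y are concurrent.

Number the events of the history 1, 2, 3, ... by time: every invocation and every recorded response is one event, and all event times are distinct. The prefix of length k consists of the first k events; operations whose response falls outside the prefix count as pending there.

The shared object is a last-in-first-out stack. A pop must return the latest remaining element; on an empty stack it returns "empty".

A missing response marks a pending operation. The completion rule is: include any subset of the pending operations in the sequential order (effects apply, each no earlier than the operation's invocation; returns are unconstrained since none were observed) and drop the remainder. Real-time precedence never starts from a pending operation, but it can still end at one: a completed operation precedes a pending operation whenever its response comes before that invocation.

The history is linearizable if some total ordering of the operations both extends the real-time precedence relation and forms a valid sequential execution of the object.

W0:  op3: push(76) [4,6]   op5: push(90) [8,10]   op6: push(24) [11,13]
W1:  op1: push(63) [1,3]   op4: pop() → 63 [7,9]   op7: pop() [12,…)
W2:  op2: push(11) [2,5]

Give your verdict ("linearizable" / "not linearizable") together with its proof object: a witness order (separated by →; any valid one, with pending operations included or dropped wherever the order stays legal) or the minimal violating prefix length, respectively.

the violation lands at event 9, op4's response at time 9: events 1..8 linearize, events 1..9 do not
4 completed operations, 3 real-time-consistent orders — every stack replay fails
include/drop combinations of the 1 pending operation (op5) were all tried; none helps
for example op1, op2, op3, op4 (pending dropped) fails at step 4: op4 pop() → 63 is not legal there
for example op1, op3, op2, op4 (pending dropped) fails at step 4: op4 pop() → 63 is not legal there

not linearizable — minimal violating prefix: 9 events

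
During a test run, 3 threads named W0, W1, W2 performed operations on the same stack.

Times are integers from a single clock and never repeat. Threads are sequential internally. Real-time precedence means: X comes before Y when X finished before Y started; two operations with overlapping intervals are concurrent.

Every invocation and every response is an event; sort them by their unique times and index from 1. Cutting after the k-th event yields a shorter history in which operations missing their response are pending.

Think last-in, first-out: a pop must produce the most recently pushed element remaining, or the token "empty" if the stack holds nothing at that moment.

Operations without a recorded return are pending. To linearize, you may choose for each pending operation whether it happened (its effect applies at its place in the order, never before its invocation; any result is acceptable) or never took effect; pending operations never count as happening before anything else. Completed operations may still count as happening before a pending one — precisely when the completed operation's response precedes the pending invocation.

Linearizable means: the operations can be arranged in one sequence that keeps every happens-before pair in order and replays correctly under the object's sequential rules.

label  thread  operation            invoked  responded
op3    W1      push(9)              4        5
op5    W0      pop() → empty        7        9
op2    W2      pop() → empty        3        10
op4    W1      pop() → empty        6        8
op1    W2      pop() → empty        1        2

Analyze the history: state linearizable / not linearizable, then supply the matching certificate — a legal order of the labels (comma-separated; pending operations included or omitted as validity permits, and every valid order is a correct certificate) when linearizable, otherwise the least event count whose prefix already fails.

the violation lands at event 10, op2's response at time 10: events 1..9 linearize, events 1..10 do not
checked exhaustively: 8 real-time-consistent orders of 5 completed operations, zero legal stack replays
sample order op1, op2, op3, op4, op5 stalls at step 4 — op4 pop() → empty has no legal effect
sample order op1, op2, op3, op5, op4 stalls at step 4 — op5 pop() → empty has no legal effect

not linearizable — minimal violating prefix: 10 events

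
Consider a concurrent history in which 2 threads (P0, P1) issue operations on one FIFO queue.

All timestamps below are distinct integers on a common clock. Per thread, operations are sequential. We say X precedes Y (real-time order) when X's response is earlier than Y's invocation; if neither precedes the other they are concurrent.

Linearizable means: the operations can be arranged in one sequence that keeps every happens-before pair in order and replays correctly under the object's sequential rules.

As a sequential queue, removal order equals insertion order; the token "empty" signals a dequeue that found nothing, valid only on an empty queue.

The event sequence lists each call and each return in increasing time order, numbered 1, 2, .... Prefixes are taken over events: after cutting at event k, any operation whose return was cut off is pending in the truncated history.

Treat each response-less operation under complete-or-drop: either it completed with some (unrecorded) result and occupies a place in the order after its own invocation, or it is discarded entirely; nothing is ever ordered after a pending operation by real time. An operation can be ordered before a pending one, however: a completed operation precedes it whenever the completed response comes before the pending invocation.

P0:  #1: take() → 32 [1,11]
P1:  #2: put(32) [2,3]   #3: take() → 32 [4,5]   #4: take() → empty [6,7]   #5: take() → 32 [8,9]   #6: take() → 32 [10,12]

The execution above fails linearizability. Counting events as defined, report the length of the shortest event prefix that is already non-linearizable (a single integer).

one valid order for events 1..8 is #1, #2, #3, #4:
step 1: #1 take() (pending, included) — queue <>
step 2: #2 put(32) — queue <32>
step 3: #3 take() → 32 — queue <>
step 4: #4 take() → empty — queue <>
event 9 — #5's response, time 9 — after it, nothing linearizes
every completion of the 1 pending operation (#1) was checked; none linearizes
e.g. #2, #3, #4, #5 (pending dropped): illegal at step 4, since #5 take() → 32 cannot apply there

9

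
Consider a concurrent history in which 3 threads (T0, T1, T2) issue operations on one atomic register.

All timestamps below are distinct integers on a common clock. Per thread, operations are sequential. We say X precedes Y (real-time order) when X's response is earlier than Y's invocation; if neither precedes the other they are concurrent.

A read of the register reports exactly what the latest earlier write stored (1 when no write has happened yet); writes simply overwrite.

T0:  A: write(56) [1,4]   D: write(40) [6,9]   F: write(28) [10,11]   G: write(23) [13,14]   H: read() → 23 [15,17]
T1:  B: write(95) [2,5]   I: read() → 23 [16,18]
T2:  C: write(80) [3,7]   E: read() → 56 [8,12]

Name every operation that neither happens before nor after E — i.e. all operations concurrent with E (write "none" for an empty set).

concurrent with E ([8,12]): every op whose interval crosses 8..12
A [1,4]: before
B [2,5]: before
C [3,7]: before
D [6,9]: concurrent
F [10,11]: concurrent
G [13,14]: after
H [15,17]: after
I [16,18]: after

D, F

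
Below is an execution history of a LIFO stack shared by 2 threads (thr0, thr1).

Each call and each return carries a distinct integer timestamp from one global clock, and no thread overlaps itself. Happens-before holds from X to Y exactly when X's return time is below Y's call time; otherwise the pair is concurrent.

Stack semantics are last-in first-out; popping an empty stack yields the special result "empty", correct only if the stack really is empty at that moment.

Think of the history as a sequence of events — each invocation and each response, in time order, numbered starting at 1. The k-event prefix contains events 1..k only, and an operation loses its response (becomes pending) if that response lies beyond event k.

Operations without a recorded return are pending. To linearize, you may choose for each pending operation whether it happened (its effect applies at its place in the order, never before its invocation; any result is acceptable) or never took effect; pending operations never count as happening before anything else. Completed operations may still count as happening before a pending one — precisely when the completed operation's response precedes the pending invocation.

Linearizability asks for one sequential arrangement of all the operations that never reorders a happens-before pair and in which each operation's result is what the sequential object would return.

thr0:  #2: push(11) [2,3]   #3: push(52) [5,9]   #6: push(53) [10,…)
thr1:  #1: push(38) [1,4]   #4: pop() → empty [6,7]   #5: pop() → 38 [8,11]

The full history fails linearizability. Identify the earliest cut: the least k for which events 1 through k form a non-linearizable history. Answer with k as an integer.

7

a valid linearization of events 1..6 exists, for instance #1, #2:
after step 1 (#1 push(38)): stack <38>
after step 2 (#2 push(11)): stack <38,11>
adding event 7 (#4 responds at 7) leaves no legal real-time order
including or dropping the 1 pending operation (#3) in any combination fails
sample order #1, #2, #4 (pending dropped) stalls at step 3 — #4 pop() → empty has no legal effect
sample order #2, #1, #4 (pending dropped) stalls at step 3 — #4 pop() → empty has no legal effect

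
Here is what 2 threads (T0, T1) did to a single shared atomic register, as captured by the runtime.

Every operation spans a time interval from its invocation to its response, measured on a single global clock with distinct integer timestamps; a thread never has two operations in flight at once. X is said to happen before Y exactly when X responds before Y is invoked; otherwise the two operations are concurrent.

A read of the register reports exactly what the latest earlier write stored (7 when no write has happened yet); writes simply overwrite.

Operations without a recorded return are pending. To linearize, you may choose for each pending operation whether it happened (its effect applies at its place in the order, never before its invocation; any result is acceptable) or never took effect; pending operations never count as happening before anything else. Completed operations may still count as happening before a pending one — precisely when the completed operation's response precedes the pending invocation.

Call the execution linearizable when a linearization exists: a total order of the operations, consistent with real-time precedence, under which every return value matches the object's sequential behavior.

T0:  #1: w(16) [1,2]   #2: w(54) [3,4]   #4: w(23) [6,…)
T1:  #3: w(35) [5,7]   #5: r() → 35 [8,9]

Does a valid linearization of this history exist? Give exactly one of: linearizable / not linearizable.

one valid linearization: #1, #2, #3, #5
1. #1 w(16), leaving value 16
2. #2 w(54), leaving value 54
3. #3 w(35), leaving value 35
4. #5 r() → 35, leaving value 35

linearizable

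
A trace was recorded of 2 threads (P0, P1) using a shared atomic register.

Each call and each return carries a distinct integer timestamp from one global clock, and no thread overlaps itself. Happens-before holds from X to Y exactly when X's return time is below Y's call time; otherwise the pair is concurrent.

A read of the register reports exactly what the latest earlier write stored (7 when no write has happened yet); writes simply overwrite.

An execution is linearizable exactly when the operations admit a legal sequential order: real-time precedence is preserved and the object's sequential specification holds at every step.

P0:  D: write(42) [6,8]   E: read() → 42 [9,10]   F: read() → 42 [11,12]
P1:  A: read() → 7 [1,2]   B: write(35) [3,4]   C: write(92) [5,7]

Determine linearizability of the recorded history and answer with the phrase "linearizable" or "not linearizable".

linearizable

a witness: A, B, C, D, E, F
1. A read() → 7, leaving value 7
2. B write(35), leaving value 35
3. C write(92), leaving value 92
4. D write(42), leaving value 42
5. E read() → 42, leaving value 42
6. F read() → 42, leaving value 42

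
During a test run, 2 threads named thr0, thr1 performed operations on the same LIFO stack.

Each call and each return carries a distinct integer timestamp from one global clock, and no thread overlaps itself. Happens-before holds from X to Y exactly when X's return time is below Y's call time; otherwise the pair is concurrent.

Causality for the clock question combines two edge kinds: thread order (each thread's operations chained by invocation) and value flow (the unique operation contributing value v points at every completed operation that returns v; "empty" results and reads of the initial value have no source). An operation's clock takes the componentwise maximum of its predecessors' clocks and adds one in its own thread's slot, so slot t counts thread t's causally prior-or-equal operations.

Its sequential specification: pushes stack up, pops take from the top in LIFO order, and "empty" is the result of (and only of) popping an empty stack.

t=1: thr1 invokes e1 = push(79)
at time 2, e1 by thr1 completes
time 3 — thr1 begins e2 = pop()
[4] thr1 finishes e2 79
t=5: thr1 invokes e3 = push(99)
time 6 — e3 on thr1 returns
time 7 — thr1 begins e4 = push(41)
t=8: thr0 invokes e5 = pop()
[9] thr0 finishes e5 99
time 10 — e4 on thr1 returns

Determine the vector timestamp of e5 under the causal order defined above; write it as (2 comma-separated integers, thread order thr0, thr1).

invoked at 1, e1 has no predecessors; its own thr1 bump gives (0, 1)
e2, invoked 3, takes VC(e1)=(0, 1) under max, adds 1 for thr1 → (0, 2)
e3, invoked 5, takes VC(e2)=(0, 2) under max, adds 1 for thr1 → (0, 3)
e4, invoked 7, takes VC(e3)=(0, 3) under max, adds 1 for thr1 → (0, 4)
e5, invoked 8, takes VC(e3)=(0, 3) under max, adds 1 for thr0 → (1, 3)
target: VC(e5) = (1, 3)

(1, 3)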